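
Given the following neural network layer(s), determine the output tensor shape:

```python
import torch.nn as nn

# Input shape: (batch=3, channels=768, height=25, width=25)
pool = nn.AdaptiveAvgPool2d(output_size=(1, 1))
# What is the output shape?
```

Input: (3, 768, 25, 25) -> Output: (3, 768, 1, 1)

Answer: (3, 768, 1, 1)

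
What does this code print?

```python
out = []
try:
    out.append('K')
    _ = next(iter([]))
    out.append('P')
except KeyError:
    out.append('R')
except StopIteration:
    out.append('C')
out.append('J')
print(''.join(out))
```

Execution trace: 'K' (try body) → 'C' (except StopIteration) → 'J' (after the try/except). Output: KCJ

Answer: KCJ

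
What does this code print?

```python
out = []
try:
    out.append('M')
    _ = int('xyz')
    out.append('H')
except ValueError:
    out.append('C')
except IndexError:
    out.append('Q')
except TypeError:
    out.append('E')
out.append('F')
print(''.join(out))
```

Execution trace: 'M' (try body) → 'C' (except ValueError) → 'F' (after the try/except). Output: MCF

Answer: MCF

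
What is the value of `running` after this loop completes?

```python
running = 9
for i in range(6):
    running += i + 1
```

Start at 9, add 1 to 6 = 30
`running` takes the values: 9 → 10 → 12 → 15 → 19 → 24 → 30

Answer: 30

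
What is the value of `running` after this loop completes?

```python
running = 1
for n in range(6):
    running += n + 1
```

Start at 1, add 1 to 6 = 22
`running` takes the values: 1 → 2 → 4 → 7 → 11 → 16 → 22

Answer: 22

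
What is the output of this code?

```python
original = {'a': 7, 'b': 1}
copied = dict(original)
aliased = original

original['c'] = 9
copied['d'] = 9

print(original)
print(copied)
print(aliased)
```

Key concept: dict() creates copy, assignment creates alias.
Step by step:
`original = {'a': 7, 'b': 1}` → original = {'a': 7, 'b': 1}
`copied = dict(original)` → copied = {'a': 7, 'b': 1}
`aliased = original` → aliased = {'a': 7, 'b': 1} (same object as original)
`original['c'] = 9` → original = {'a': 7, 'b': 1, 'c': 9} (same object as aliased); aliased = {'a': 7, 'b': 1, 'c': 9} (same object as original)
`copied['d'] = 9` → copied = {'a': 7, 'b': 1, 'd': 9}
`print(original)` → prints {'a': 7, 'b': 1, 'c': 9}
`print(copied)` → prints {'a': 7, 'b': 1, 'd': 9}
`print(aliased)` → prints {'a': 7, 'b': 1, 'c': 9}

Answer:
{'a': 7, 'b': 1, 'c': 9}
{'a': 7, 'b': 1, 'd': 9}
{'a': 7, 'b': 1, 'c': 9}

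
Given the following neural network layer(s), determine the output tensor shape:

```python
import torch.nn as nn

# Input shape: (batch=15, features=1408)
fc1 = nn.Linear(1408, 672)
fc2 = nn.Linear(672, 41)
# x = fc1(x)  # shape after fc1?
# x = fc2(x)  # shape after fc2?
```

Input: (15, 1408) -> after fc1: (15, 672) -> Output: (15, 41)

Answer: (15, 41)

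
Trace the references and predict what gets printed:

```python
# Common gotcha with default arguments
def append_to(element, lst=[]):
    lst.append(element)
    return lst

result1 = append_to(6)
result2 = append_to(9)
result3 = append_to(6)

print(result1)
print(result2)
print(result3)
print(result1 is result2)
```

Key concept: mutable default argument gotcha.
Step by step:
`result1 = append_to(6)` → result1 = [6]
`result2 = append_to(9)` → result1 = [6, 9] (same object as result2); result2 = [6, 9] (same object as result1)
`result3 = append_to(6)` → result1 = [6, 9, 6] (same object as result2, result3); result2 = [6, 9, 6] (same object as result1, result3); result3 = [6, 9, 6] (same object as result1, result2)
`print(result1)` → prints [6, 9, 6]
`print(result2)` → prints [6, 9, 6]
`print(result3)` → prints [6, 9, 6]
`print(result1 is result2)` → prints True

Answer:
[6, 9, 6]
[6, 9, 6]
[6, 9, 6]
True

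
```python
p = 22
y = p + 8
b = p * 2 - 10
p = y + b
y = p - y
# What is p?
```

Trace:
`p = 22` → p = 22
`y = p + 8` → y = 30
`b = p * 2 - 10` → b = 34
`p = y + b` → p = 64
`y = p - y` → y = 34
So p = 64

Answer: 64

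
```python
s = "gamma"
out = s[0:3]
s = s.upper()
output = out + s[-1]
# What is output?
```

Trace:
`s = "gamma"` → s = 'gamma'
`out = s[0:3]` → out = 'gam'
`s = s.upper()` → s = 'GAMMA'
`output = out + s[-1]` → output = 'gamA'
So output = 'gamA'

Answer: 'gamA'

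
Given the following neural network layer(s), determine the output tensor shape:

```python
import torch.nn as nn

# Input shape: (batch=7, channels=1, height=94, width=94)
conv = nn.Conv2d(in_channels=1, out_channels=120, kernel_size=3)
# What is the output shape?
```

Input: (7, 1, 94, 94) -> Output: (7, 120, 92, 92)

Answer: (7, 120, 92, 92)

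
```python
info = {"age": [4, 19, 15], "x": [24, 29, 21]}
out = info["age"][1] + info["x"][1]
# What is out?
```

Trace:
`info = {"age": [4, 19, 15], "x": [24, 29, 21]}` → info = {'age': [4, 19, 15], 'x': [24, 29, 21]}
`out = info["age"][1] + info["x"][1]` → out = 48
So out = 48

Answer: 48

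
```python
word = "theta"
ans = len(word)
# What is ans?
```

Trace:
`word = "theta"` → word = 'theta'
`ans = len(word)` → ans = 5
So ans = 5

Answer: 5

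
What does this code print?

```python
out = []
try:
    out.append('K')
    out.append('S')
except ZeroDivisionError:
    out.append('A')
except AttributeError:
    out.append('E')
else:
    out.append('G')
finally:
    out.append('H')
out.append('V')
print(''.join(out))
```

Execution trace: 'K' (try body) → 'S' (try body, no exception) → 'G' (else) → 'H' (finally) → 'V' (after the try/except). Output: KSGHV

Answer: KSGHV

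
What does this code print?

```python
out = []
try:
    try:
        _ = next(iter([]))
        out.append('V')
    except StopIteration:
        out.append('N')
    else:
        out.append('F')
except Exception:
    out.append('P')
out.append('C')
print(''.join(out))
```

Execution trace: 'N' (inner except StopIteration) → 'C' (after the try/except). Output: NC

Answer: NC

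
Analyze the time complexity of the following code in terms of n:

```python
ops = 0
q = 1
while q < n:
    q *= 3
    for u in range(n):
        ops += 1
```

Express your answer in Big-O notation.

Each loop level contributes: log n × n. Multiplying the contributions gives O(n log n).

Answer: O(n log n)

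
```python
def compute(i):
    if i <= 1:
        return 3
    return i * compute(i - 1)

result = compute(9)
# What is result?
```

compute(9) = 9 * 8 * 7 * 6 * 5 * 4 * 3 * 2 * 3 = 1088640

Answer: 1088640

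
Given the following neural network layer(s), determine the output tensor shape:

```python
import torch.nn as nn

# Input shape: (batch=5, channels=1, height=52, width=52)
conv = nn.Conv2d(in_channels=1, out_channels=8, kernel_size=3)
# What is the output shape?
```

Input: (5, 1, 52, 52) -> Output: (5, 8, 50, 50)

Answer: (5, 8, 50, 50)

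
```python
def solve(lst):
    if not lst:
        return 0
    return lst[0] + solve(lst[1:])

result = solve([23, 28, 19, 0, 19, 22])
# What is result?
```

23 + 28 + 19 + 0 + 19 + 22 + 0 = 111

Answer: 111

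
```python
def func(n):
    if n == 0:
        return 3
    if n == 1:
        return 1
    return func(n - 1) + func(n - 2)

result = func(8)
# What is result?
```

Build up from base cases: func(0)=3, func(1)=1, func(2)=4, func(3)=5, func(4)=9, func(5)=14, func(6)=23, ..., func(8)=60

Answer: 60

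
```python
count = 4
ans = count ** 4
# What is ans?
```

Trace:
`count = 4` → count = 4
`ans = count ** 4` → ans = 256
So ans = 256

Answer: 256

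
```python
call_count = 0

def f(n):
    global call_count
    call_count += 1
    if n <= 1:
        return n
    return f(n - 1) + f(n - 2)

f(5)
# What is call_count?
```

Calls(n) = 1 + Calls(n-1) + Calls(n-2); Calls(0)=Calls(1)=1. For n=5 this gives 15.

Answer: 15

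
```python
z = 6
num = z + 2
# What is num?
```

Trace:
`z = 6` → z = 6
`num = z + 2` → num = 8
So num = 8

Answer: 8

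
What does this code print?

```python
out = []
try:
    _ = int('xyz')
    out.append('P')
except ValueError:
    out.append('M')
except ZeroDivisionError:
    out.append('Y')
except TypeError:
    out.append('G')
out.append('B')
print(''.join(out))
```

Execution trace: 'M' (except ValueError) → 'B' (after the try/except). Output: MB

Answer: MB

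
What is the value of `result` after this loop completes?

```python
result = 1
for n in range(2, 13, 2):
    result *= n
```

Product of even numbers 2 to 12
`result` takes the values: 1 → 2 → 8 → 48 → 384 → 3840 → 46080

Answer: 46080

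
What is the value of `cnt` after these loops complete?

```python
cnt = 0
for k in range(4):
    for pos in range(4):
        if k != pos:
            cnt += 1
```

4² - 4 (exclude diagonal)
`cnt` takes the values: 0 → 1 → 2 → 3 → 4 → 5 → 6 → 7 → 8 → 9 → 10 → 11 → 12

Answer: 12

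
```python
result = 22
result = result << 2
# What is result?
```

Trace:
`result = 22` → result = 22
`result = result << 2` → result = 88
So result = 88

Answer: 88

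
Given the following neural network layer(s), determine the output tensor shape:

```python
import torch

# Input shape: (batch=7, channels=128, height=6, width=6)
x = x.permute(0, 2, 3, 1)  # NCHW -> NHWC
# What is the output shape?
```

Input: (7, 128, 6, 6) -> Output: (7, 6, 6, 128)

Answer: (7, 6, 6, 128)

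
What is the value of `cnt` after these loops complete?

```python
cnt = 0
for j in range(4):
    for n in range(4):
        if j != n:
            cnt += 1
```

4² - 4 (exclude diagonal)
`cnt` takes the values: 0 → 1 → 2 → 3 → 4 → 5 → 6 → 7 → 8 → 9 → 10 → 11 → 12

Answer: 12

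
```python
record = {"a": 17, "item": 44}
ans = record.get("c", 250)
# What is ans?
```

Trace:
`record = {"a": 17, "item": 44}` → record = {'a': 17, 'item': 44}
`ans = record.get("c", 250)` → ans = 250
So ans = 250

Answer: 250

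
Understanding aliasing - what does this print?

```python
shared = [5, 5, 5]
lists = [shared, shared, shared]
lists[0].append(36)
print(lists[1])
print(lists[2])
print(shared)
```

Key concept: list of same reference.
Step by step:
`shared = [5, 5, 5]` → shared = [5, 5, 5]
`lists = [shared, shared, shared]` → lists = [[5, 5, 5], [5, 5, 5], [5, 5, 5]]
`lists[0].append(36)` → shared = [5, 5, 5, 36]; lists = [[5, 5, 5, 36], [5, 5, 5, 36], [5, 5, 5, 36]]
`print(lists[1])` → prints [5, 5, 5, 36]
`print(lists[2])` → prints [5, 5, 5, 36]
`print(shared)` → prints [5, 5, 5, 36]

Answer:
[5, 5, 5, 36]
[5, 5, 5, 36]
[5, 5, 5, 36]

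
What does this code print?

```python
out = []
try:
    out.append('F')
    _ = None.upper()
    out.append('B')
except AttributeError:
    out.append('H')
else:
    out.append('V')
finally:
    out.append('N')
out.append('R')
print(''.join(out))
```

Execution trace: 'F' (try body) → 'H' (except AttributeError) → 'N' (finally) → 'R' (after the try/except). Output: FHNR

Answer: FHNR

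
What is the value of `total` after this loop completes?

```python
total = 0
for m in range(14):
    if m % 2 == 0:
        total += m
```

Sum of even numbers 0 to 13
`total` takes the values: 0 → 2 → 6 → 12 → 20 → 30 → 42

Answer: 42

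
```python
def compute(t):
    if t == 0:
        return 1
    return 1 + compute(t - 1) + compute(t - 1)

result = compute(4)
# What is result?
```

compute(t) = 1 + 2·compute(t-1), compute(0)=1. Closed form: (1+1)·2^4 - 1 = 31.

Answer: 31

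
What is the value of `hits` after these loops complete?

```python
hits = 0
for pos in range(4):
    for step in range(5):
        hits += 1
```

4 * 5 = 20
`hits` takes the values: 0 → 1 → 2 → 3 → 4 → 5 → 6 → 7 → 8 → 9 → 10 → 11 → 12 → 13 → 14 → 15 → 16 → 17 → 18 → 19 → 20

Answer: 20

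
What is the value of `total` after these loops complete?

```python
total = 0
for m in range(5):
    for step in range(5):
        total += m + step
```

Sum of all m+step for m,step in 5x5
`total` takes the values: 0 → 1 → 3 → 6 → 10 → 11 → 13 → 16 → 20 → 25 → 27 → 30 → 34 → 39 → 45 → 48 → 52 → 57 → 63 → 70 → 74 → 79 → 85 → 92 → 100

Answer: 100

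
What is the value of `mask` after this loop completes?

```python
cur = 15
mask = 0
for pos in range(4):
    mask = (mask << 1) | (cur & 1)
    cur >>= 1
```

Reverse lowest 4 bits of 15
`mask` takes the values: 0 → 1 → 3 → 7 → 15

Answer: 15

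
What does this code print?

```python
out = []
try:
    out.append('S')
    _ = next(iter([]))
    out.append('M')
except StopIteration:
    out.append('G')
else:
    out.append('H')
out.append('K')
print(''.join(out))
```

Execution trace: 'S' (try body) → 'G' (except StopIteration) → 'K' (after the try/except). Output: SGK

Answer: SGK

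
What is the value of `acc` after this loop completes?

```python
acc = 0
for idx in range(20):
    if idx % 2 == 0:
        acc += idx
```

Sum of even numbers 0 to 19
`acc` takes the values: 0 → 2 → 6 → 12 → 20 → 30 → 42 → 56 → 72 → 90

Answer: 90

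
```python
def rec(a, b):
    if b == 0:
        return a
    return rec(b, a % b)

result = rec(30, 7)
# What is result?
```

rec(30, 7) -> rec(7, 2) -> rec(2, 1) -> rec(1, 0) -> 1

Answer: 1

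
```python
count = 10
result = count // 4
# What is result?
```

Trace:
`count = 10` → count = 10
`result = count // 4` → result = 2
So result = 2

Answer: 2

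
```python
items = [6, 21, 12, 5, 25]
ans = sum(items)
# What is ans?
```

Trace:
`items = [6, 21, 12, 5, 25]` → items = [6, 21, 12, 5, 25]
`ans = sum(items)` → ans = 69
So ans = 69

Answer: 69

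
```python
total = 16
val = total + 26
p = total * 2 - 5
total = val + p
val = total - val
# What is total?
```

Trace:
`total = 16` → total = 16
`val = total + 26` → val = 42
`p = total * 2 - 5` → p = 27
`total = val + p` → total = 69
`val = total - val` → val = 27
So total = 69

Answer: 69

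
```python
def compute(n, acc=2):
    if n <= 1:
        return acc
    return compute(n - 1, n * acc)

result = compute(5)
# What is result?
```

Accumulator trace (n, acc): (5, 2) -> (4, 10) -> (3, 40) -> (2, 120) -> (1, 240) -> return 240

Answer: 240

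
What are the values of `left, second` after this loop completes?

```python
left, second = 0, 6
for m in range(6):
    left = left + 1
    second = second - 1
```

left goes 0→6, second goes 6→0
`left, second` takes the values: (0, 6) → (1, 6) → (1, 5) → (2, 5) → (2, 4) → (3, 4) → (3, 3) → (4, 3) → (4, 2) → (5, 2) → (5, 1) → (6, 1) → (6, 0)

Answer: 6, 0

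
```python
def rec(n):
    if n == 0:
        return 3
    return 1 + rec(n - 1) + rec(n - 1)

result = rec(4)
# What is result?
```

rec(n) = 1 + 2·rec(n-1), rec(0)=3. Closed form: (3+1)·2^4 - 1 = 63.

Answer: 63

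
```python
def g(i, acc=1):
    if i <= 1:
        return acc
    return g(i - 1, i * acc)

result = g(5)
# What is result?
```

Accumulator trace (n, acc): (5, 1) -> (4, 5) -> (3, 20) -> (2, 60) -> (1, 120) -> return 120

Answer: 120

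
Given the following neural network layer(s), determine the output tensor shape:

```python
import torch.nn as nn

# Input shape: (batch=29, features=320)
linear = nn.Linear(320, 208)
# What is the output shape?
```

Input: (29, 320) -> Output: (29, 208)

Answer: (29, 208)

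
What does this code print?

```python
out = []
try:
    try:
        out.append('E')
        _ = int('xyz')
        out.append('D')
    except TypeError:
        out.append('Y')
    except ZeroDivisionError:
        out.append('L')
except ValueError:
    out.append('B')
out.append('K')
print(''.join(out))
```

Execution trace: 'E' (try body) → 'B' (outer except ValueError) → 'K' (after the try/except). Output: EBK

Answer: EBK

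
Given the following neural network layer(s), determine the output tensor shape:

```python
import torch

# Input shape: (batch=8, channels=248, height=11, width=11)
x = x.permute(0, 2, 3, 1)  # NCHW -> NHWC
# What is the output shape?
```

Input: (8, 248, 11, 11) -> Output: (8, 11, 11, 248)

Answer: (8, 11, 11, 248)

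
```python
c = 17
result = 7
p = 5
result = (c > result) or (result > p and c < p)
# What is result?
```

Trace:
`c = 17` → c = 17
`result = 7` → result = 7
`p = 5` → p = 5
`result = (c > result) or (result > p and c < p)` → result = True
So result = True

Answer: True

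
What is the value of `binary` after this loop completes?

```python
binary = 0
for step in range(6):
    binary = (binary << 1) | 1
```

Build 6 consecutive 1-bits: 0b111111
`binary` takes the values: 0 → 1 → 3 → 7 → 15 → 31 → 63

Answer: 63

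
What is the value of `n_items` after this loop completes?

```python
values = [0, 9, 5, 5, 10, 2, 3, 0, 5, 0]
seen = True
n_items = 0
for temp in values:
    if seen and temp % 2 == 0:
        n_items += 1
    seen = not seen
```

Count even values at even positions
`n_items` takes the values: 0 → 1 → 2

Answer: 2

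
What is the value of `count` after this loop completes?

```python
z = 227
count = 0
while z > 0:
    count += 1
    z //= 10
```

Count digits by repeated division by 10
`count` takes the values: 0 → 1 → 2 → 3

Answer: 3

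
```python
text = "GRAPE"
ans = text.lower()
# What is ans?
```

Trace:
`text = "GRAPE"` → text = 'GRAPE'
`ans = text.lower()` → ans = 'grape'
So ans = 'grape'

Answer: 'grape'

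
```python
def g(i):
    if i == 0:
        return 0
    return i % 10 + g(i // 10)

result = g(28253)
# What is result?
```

Sum of digits of 28253: 3 + 5 + 2 + 8 + 2 = 20

Answer: 20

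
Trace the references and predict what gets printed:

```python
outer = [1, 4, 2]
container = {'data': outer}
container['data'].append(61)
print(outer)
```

Key concept: dict holds reference to list.
Step by step:
`outer = [1, 4, 2]` → outer = [1, 4, 2]
`container = {'data': outer}` → container = {'data': [1, 4, 2]}
`container['data'].append(61)` → outer = [1, 4, 2, 61]; container = {'data': [1, 4, 2, 61]}
`print(outer)` → prints [1, 4, 2, 61]

Answer: [1, 4, 2, 61]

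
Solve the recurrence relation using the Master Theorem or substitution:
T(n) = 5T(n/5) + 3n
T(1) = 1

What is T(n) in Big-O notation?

By Master Theorem: a=5, b=5, f(n)=3n. Since log_5(5) = 1 and f(n) = Θ(n^1), Case 2 applies. T(n) = O(n log n).

Answer: O(n log n)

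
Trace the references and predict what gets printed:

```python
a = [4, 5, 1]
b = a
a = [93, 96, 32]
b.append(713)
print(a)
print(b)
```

Key concept: rebinding vs mutation: a is rebound to a new list, b still points at the original.
Step by step:
`a = [4, 5, 1]` → a = [4, 5, 1]
`b = a` → b = [4, 5, 1] (same object as a)
`a = [93, 96, 32]` → a = [93, 96, 32]
`b.append(713)` → b = [4, 5, 1, 713]
`print(a)` → prints [93, 96, 32]
`print(b)` → prints [4, 5, 1, 713]

Answer:
[93, 96, 32]
[4, 5, 1, 713]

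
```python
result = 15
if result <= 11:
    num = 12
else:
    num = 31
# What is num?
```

Trace:
`result = 15` → result = 15
`if result <= 11: ...` → result <= 11 is False, take else branch → num = 31
So num = 31

Answer: 31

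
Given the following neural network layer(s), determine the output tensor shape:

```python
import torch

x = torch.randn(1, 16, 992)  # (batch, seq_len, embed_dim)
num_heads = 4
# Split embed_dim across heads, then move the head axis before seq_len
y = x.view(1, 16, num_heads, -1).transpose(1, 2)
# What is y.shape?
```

Input: (1, 16, 992) -> head_dim = 992 // 4 = 248; after view: (1, 16, 4, 248) -> after transpose(1, 2): (1, 4, 16, 248) -> Output: (1, 4, 16, 248)

Answer: (1, 4, 16, 248)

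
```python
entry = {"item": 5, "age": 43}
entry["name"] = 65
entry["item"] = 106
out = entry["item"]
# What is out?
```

Trace:
`entry = {"item": 5, "age": 43}` → entry = {'item': 5, 'age': 43}
`entry["name"] = 65` → entry = {'item': 5, 'age': 43, 'name': 65}
`entry["item"] = 106` → entry = {'item': 106, 'age': 43, 'name': 65}
`out = entry["item"]` → out = 106
So out = 106

Answer: 106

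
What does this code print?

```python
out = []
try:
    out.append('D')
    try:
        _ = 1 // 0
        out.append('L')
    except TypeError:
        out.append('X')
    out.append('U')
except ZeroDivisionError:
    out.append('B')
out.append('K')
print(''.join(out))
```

Execution trace: 'D' (try body) → 'B' (except ZeroDivisionError) → 'K' (after the try/except). Output: DBK

Answer: DBK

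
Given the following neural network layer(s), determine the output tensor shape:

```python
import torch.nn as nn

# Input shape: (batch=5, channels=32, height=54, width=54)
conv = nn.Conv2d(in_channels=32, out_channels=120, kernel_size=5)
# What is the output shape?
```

Input: (5, 32, 54, 54) -> Output: (5, 120, 50, 50)

Answer: (5, 120, 50, 50)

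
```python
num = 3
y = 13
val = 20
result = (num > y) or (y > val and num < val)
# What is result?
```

Trace:
`num = 3` → num = 3
`y = 13` → y = 13
`val = 20` → val = 20
`result = (num > y) or (y > val and num < val)` → result = False
So result = False

Answer: False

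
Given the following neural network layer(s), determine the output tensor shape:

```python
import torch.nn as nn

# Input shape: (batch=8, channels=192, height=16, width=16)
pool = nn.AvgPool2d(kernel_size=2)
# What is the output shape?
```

Input: (8, 192, 16, 16) -> Output: (8, 192, 8, 8)

Answer: (8, 192, 8, 8)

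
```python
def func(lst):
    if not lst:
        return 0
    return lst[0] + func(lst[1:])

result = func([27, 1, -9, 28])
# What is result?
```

27 + 1 + (-9) + 28 + 0 = 47

Answer: 47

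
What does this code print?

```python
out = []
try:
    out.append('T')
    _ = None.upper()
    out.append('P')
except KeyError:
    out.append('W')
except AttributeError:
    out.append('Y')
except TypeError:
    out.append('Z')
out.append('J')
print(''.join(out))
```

Execution trace: 'T' (try body) → 'Y' (except AttributeError) → 'J' (after the try/except). Output: TYJ

Answer: TYJ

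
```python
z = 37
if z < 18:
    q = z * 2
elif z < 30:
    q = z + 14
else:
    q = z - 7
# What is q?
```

Trace:
`z = 37` → z = 37
`if z < 18: ...` → z < 18 is False, z < 30 is False, take else branch → q = 30
So q = 30

Answer: 30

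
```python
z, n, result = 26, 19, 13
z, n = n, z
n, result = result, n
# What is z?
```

Trace:
`z, n, result = 26, 19, 13` → z = 26; n = 19; result = 13
`z, n = n, z` → z = 19; n = 26
`n, result = result, n` → n = 13; result = 26
So z = 19

Answer: 19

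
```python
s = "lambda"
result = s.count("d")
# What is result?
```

Trace:
`s = "lambda"` → s = 'lambda'
`result = s.count("d")` → result = 1
So result = 1

Answer: 1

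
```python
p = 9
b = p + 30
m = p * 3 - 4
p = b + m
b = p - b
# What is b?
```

Trace:
`p = 9` → p = 9
`b = p + 30` → b = 39
`m = p * 3 - 4` → m = 23
`p = b + m` → p = 62
`b = p - b` → b = 23
So b = 23

Answer: 23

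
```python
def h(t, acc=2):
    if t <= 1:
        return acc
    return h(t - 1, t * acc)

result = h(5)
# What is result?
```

Accumulator trace (n, acc): (5, 2) -> (4, 10) -> (3, 40) -> (2, 120) -> (1, 240) -> return 240

Answer: 240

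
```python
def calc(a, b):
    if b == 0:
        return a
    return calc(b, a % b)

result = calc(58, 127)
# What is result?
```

calc(58, 127) -> calc(127, 58) -> calc(58, 11) -> calc(11, 3) -> calc(3, 2) -> calc(2, 1) -> calc(1, 0) -> 1

Answer: 1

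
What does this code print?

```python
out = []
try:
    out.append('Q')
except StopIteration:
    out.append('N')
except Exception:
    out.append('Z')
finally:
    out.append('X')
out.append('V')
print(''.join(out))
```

Execution trace: 'Q' (try body, no exception) → 'X' (finally) → 'V' (after the try/except). Output: QXV

Answer: QXV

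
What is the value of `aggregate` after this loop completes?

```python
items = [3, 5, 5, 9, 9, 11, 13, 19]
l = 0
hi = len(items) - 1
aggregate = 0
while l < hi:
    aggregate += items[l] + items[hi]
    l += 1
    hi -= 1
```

Sum of pairs from ends
`aggregate` takes the values: 0 → 22 → 40 → 56 → 74

Answer: 74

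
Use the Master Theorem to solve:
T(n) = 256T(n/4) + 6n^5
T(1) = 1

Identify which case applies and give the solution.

a=256, b=4, f(n)=6n^5. log_4(256) = 4. Since c=5 > 4 and the regularity condition holds (256(n/4)^5 = (256/4^5)n^5 with 256/4^5 < 1), Case 3 applies: T(n) = Θ(f(n)) = O(n^5).

Answer: O(n^5) - Case 3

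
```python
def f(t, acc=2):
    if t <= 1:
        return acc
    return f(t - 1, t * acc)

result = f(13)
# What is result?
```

Accumulator trace (n, acc): (13, 2) -> (12, 26) -> (11, 312) -> (10, 3432) -> (9, 34320) -> (8, 308880) -> (7, 2471040) -> (6, 17297280) -> (5, 103783680) -> (4, 518918400) -> (3, 2075673600) -> (2, 6227020800) -> (1, 12454041600) -> return 12454041600

Answer: 12454041600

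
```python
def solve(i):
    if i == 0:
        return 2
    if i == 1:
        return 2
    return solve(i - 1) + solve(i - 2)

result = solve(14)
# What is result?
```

Build up from base cases: solve(0)=2, solve(1)=2, solve(2)=4, solve(3)=6, solve(4)=10, solve(5)=16, solve(6)=26, ..., solve(14)=1220

Answer: 1220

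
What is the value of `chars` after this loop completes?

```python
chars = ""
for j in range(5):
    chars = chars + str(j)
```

Concatenate digits 0 to 4
`chars` takes the values: "" → "0" → "01" → "012" → "0123" → "01234"

Answer: "01234"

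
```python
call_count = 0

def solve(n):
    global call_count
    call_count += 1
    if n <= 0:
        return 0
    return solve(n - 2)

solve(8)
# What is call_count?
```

Linear recursion stepping by 2: 5 calls from n=8 down to ≤0.

Answer: 5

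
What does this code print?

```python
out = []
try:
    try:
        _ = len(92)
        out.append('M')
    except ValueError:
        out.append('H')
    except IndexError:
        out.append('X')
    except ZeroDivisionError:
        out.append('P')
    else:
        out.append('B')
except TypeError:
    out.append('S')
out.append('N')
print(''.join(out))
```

Execution trace: 'S' (outer except TypeError) → 'N' (after the try/except). Output: SN

Answer: SN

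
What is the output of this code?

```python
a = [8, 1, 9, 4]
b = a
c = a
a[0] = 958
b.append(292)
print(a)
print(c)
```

Key concept: multiple aliases.
Step by step:
`a = [8, 1, 9, 4]` → a = [8, 1, 9, 4]
`b = a` → b = [8, 1, 9, 4] (same object as a)
`c = a` → c = [8, 1, 9, 4] (same object as a, b)
`a[0] = 958` → a = [958, 1, 9, 4] (same object as b, c); b = [958, 1, 9, 4] (same object as a, c); c = [958, 1, 9, 4] (same object as a, b)
`b.append(292)` → a = [958, 1, 9, 4, 292] (same object as b, c); b = [958, 1, 9, 4, 292] (same object as a, c); c = [958, 1, 9, 4, 292] (same object as a, b)
`print(a)` → prints [958, 1, 9, 4, 292]
`print(c)` → prints [958, 1, 9, 4, 292]

Answer:
[958, 1, 9, 4, 292]
[958, 1, 9, 4, 292]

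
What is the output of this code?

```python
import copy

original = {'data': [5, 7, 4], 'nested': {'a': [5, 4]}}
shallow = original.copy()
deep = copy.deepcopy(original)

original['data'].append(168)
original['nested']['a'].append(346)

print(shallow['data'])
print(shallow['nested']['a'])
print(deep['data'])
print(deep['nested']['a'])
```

Key concept: comparing shallow vs deep copy.
Step by step:
`original = {'data': [5, 7, 4], 'nested': {'a': [5, 4]}}` → original = {'data': [5, 7, 4], 'nested': {'a': [5, 4]}}
`shallow = original.copy()` → shallow = {'data': [5, 7, 4], 'nested': {'a': [5, 4]}}
`deep = copy.deepcopy(original)` → deep = {'data': [5, 7, 4], 'nested': {'a': [5, 4]}}
`original['data'].append(168)` → original = {'data': [5, 7, 4, 168], 'nested': {'a': [5, 4]}}; shallow = {'data': [5, 7, 4, 168], 'nested': {'a': [5, 4]}}
`original['nested']['a'].append(346)` → original = {'data': [5, 7, 4, 168], 'nested': {'a': [5, 4, 346]}}; shallow = {'data': [5, 7, 4, 168], 'nested': {'a': [5, 4, 346]}}
`print(shallow['data'])` → prints [5, 7, 4, 168]
`print(shallow['nested']['a'])` → prints [5, 4, 346]
`print(deep['data'])` → prints [5, 7, 4]
`print(deep['nested']['a'])` → prints [5, 4]

Answer:
[5, 7, 4, 168]
[5, 4, 346]
[5, 7, 4]
[5, 4]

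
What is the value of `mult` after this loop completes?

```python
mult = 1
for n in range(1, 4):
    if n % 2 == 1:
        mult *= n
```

Product of odd numbers 1 to 3
`mult` takes the values: 1 → 3

Answer: 3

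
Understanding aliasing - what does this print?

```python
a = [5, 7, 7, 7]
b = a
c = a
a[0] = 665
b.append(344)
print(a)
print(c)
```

Key concept: multiple aliases.
Step by step:
`a = [5, 7, 7, 7]` → a = [5, 7, 7, 7]
`b = a` → b = [5, 7, 7, 7] (same object as a)
`c = a` → c = [5, 7, 7, 7] (same object as a, b)
`a[0] = 665` → a = [665, 7, 7, 7] (same object as b, c); b = [665, 7, 7, 7] (same object as a, c); c = [665, 7, 7, 7] (same object as a, b)
`b.append(344)` → a = [665, 7, 7, 7, 344] (same object as b, c); b = [665, 7, 7, 7, 344] (same object as a, c); c = [665, 7, 7, 7, 344] (same object as a, b)
`print(a)` → prints [665, 7, 7, 7, 344]
`print(c)` → prints [665, 7, 7, 7, 344]

Answer:
[665, 7, 7, 7, 344]
[665, 7, 7, 7, 344]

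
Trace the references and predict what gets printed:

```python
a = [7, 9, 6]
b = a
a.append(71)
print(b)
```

Key concept: basic list aliasing.
Step by step:
`a = [7, 9, 6]` → a = [7, 9, 6]
`b = a` → b = [7, 9, 6] (same object as a)
`a.append(71)` → a = [7, 9, 6, 71] (same object as b); b = [7, 9, 6, 71] (same object as a)
`print(b)` → prints [7, 9, 6, 71]

Answer: [7, 9, 6, 71]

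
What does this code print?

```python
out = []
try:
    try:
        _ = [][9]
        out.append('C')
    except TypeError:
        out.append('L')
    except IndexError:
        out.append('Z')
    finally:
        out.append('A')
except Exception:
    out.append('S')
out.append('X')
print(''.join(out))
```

Execution trace: 'Z' (inner except IndexError) → 'A' (inner finally) → 'X' (after the try/except). Output: ZAX

Answer: ZAX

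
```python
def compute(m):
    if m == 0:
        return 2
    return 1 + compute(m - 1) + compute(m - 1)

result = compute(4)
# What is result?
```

compute(m) = 1 + 2·compute(m-1), compute(0)=2. Closed form: (2+1)·2^4 - 1 = 47.

Answer: 47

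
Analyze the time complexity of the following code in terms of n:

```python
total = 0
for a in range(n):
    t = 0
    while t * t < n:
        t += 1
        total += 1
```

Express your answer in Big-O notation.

Each loop level contributes: n × √n. Multiplying the contributions gives O(n√n).

Answer: O(n√n)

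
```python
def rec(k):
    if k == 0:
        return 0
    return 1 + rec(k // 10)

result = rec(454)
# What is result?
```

Count of digits of 454: 3

Answer: 3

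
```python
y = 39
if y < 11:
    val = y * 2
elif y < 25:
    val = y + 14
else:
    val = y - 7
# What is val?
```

Trace:
`y = 39` → y = 39
`if y < 11: ...` → y < 11 is False, y < 25 is False, take else branch → val = 32
So val = 32

Answer: 32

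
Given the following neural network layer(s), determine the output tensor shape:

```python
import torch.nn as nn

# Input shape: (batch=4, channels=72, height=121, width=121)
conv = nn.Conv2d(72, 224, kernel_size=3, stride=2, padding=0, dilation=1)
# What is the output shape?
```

Input: (4, 72, 121, 121) -> Output: (4, 224, 60, 60)

Answer: (4, 224, 60, 60)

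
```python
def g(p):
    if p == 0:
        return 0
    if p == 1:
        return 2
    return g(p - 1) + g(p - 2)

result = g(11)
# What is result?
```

Build up from base cases: g(0)=0, g(1)=2, g(2)=2, g(3)=4, g(4)=6, g(5)=10, g(6)=16, ..., g(11)=178

Answer: 178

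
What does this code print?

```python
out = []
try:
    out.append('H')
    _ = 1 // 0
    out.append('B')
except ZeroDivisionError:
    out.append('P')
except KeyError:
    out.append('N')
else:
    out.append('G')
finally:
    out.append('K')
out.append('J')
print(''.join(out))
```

Execution trace: 'H' (try body) → 'P' (except ZeroDivisionError) → 'K' (finally) → 'J' (after the try/except). Output: HPKJ

Answer: HPKJ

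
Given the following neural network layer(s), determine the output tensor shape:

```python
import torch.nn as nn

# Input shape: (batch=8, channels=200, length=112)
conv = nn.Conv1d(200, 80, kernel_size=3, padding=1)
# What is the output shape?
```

Input: (8, 200, 112) -> Output: (8, 80, 112)

Answer: (8, 80, 112)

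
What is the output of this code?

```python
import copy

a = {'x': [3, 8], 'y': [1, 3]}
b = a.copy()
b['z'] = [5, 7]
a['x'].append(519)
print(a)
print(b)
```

Key concept: shallow copy of dict with mutable values.
Step by step:
`a = {'x': [3, 8], 'y': [1, 3]}` → a = {'x': [3, 8], 'y': [1, 3]}
`b = a.copy()` → b = {'x': [3, 8], 'y': [1, 3]}
`b['z'] = [5, 7]` → b = {'x': [3, 8], 'y': [1, 3], 'z': [5, 7]}
`a['x'].append(519)` → a = {'x': [3, 8, 519], 'y': [1, 3]}; b = {'x': [3, 8, 519], 'y': [1, 3], 'z': [5, 7]}
`print(a)` → prints {'x': [3, 8, 519], 'y': [1, 3]}
`print(b)` → prints {'x': [3, 8, 519], 'y': [1, 3], 'z': [5, 7]}

Answer:
{'x': [3, 8, 519], 'y': [1, 3]}
{'x': [3, 8, 519], 'y': [1, 3], 'z': [5, 7]}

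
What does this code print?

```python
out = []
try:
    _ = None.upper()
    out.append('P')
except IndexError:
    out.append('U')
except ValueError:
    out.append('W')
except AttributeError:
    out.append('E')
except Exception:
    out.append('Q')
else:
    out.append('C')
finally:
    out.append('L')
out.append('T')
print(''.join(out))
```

Execution trace: 'E' (except AttributeError) → 'L' (finally) → 'T' (after the try/except). Output: ELT

Answer: ELT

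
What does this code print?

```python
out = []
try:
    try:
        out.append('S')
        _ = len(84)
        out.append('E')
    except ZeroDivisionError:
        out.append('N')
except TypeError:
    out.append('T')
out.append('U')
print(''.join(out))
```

Execution trace: 'S' (try body) → 'T' (outer except TypeError) → 'U' (after the try/except). Output: STU

Answer: STU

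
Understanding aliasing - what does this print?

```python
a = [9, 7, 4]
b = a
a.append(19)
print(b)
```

Key concept: basic list aliasing.
Step by step:
`a = [9, 7, 4]` → a = [9, 7, 4]
`b = a` → b = [9, 7, 4] (same object as a)
`a.append(19)` → a = [9, 7, 4, 19] (same object as b); b = [9, 7, 4, 19] (same object as a)
`print(b)` → prints [9, 7, 4, 19]

Answer: [9, 7, 4, 19]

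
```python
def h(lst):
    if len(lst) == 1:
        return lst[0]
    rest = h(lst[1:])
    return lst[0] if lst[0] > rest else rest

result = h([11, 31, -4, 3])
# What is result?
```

Recursive max over [11, 31, -4, 3] = 31

Answer: 31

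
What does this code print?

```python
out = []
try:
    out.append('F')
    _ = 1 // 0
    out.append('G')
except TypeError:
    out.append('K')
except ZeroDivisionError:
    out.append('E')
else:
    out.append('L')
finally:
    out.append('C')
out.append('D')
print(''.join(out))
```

Execution trace: 'F' (try body) → 'E' (except ZeroDivisionError) → 'C' (finally) → 'D' (after the try/except). Output: FECD

Answer: FECD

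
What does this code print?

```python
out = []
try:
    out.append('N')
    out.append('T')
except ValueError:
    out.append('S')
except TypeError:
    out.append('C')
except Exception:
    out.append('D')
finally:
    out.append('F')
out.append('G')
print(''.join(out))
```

Execution trace: 'N' (try body) → 'T' (try body, no exception) → 'F' (finally) → 'G' (after the try/except). Output: NTFG

Answer: NTFG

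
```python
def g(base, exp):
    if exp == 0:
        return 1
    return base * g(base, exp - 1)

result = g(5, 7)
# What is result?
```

g(5, 7) = 5 * 5 * 5 * 5 * 5 * 5 * 5 = 78125

Answer: 78125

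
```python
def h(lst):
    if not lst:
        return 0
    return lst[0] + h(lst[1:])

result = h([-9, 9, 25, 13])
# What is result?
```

(-9) + 9 + 25 + 13 + 0 = 38

Answer: 38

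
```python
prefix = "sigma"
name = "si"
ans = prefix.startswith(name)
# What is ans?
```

Trace:
`prefix = "sigma"` → prefix = 'sigma'
`name = "si"` → name = 'si'
`ans = prefix.startswith(name)` → ans = True
So ans = True

Answer: True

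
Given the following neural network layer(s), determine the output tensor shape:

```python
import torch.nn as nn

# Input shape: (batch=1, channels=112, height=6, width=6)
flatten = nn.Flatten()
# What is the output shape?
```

Input: (1, 112, 6, 6) -> Output: (1, 4032)

Answer: (1, 4032)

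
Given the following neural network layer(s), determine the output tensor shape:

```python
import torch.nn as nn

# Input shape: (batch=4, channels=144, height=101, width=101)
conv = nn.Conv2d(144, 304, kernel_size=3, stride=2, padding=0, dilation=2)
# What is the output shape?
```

Input: (4, 144, 101, 101) -> Output: (4, 304, 49, 49)

Answer: (4, 304, 49, 49)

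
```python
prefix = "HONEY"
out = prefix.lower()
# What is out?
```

Trace:
`prefix = "HONEY"` → prefix = 'HONEY'
`out = prefix.lower()` → out = 'honey'
So out = 'honey'

Answer: 'honey'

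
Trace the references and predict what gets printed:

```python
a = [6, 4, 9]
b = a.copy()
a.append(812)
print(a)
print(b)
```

Key concept: list.copy() creates independent copy.
Step by step:
`a = [6, 4, 9]` → a = [6, 4, 9]
`b = a.copy()` → b = [6, 4, 9]
`a.append(812)` → a = [6, 4, 9, 812]
`print(a)` → prints [6, 4, 9, 812]
`print(b)` → prints [6, 4, 9]

Answer:
[6, 4, 9, 812]
[6, 4, 9]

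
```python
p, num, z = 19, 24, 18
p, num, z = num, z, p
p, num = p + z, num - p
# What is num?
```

Trace:
`p, num, z = 19, 24, 18` → p = 19; num = 24; z = 18
`p, num, z = num, z, p` → p = 24; num = 18; z = 19
`p, num = p + z, num - p` → p = 43; num = -6
So num = -6

Answer: -6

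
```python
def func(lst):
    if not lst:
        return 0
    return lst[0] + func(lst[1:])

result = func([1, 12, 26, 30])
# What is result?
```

1 + 12 + 26 + 30 + 0 = 69

Answer: 69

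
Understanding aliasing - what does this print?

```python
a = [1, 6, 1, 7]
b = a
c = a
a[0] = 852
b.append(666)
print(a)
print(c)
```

Key concept: multiple aliases.
Step by step:
`a = [1, 6, 1, 7]` → a = [1, 6, 1, 7]
`b = a` → b = [1, 6, 1, 7] (same object as a)
`c = a` → c = [1, 6, 1, 7] (same object as a, b)
`a[0] = 852` → a = [852, 6, 1, 7] (same object as b, c); b = [852, 6, 1, 7] (same object as a, c); c = [852, 6, 1, 7] (same object as a, b)
`b.append(666)` → a = [852, 6, 1, 7, 666] (same object as b, c); b = [852, 6, 1, 7, 666] (same object as a, c); c = [852, 6, 1, 7, 666] (same object as a, b)
`print(a)` → prints [852, 6, 1, 7, 666]
`print(c)` → prints [852, 6, 1, 7, 666]

Answer:
[852, 6, 1, 7, 666]
[852, 6, 1, 7, 666]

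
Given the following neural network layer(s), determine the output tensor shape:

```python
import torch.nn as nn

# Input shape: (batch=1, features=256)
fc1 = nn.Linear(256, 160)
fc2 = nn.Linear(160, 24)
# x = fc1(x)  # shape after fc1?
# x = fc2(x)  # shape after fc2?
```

Input: (1, 256) -> after fc1: (1, 160) -> Output: (1, 24)

Answer: (1, 24)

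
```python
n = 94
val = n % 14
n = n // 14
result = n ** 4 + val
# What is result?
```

Trace:
`n = 94` → n = 94
`val = n % 14` → val = 10
`n = n // 14` → n = 6
`result = n ** 4 + val` → result = 1306
So result = 1306

Answer: 1306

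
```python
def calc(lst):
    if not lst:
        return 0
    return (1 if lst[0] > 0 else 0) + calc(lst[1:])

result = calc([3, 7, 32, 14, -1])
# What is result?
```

Count of positive elements in [3, 7, 32, 14, -1] = 4

Answer: 4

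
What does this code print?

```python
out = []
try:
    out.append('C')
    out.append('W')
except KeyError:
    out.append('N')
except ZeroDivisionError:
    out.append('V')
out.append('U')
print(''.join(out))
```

Execution trace: 'C' (try body) → 'W' (try body, no exception) → 'U' (after the try/except). Output: CWU

Answer: CWU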